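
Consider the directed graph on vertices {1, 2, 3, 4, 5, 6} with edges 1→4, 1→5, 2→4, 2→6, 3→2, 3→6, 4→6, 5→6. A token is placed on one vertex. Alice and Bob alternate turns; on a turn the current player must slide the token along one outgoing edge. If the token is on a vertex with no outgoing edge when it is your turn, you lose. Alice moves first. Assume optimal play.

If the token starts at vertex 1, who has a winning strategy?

Bob wins.

Use the standard recursion: the mover loses at a terminal position; elsewhere, the mover wins exactly when some move hands the opponent an L position.
Every edge goes from a vertex to one that appears earlier in the order 6, 4, 5, 2, 3, 1, so processing vertices in that order labels each vertex after all of its successors.
6: no outgoing edge → L
4: →6(L), so W
5: →6(L), so W
2: →6(L), so W
3: →6(L), so W
1: →5(W), 4(W) — all W, so L
Every move from 1 reaches a W position, so the mover loses.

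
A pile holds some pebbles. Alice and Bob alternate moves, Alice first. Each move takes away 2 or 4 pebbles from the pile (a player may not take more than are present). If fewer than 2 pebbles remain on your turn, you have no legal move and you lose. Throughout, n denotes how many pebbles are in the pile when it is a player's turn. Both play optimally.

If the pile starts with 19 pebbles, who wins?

Bob wins.

Positions with no move are L. A position that does have a move is losing for the player to move precisely when every available move leads to a winning position for the opponent. Fill in the labels:
n=0: no move → L
n=1: no move → L
n=2: →0(L), so W
n=3: →1(L), so W
n=4: →0(L), so W
n=5: →1(L), so W
n=6: →4(W), 2(W) — all W, so L
n=7: →5(W), 3(W) — all W, so L
n=8: →6(L), so W
n=9: →7(L), so W
n=10: →6(L), so W
n=11: →7(L), so W
n=12: →10(W), 8(W) — all W, so L
n=13: →11(W), 9(W) — all W, so L
n=14: →12(L), so W
n=15: →13(L), so W
n=16: →12(L), so W
n=17: →13(L), so W
n=18: →16(W), 14(W) — all W, so L
n=19: →17(W), 15(W) — all W, so L
The starting position 19 is L: whatever Alice does, the opponent receives a W position.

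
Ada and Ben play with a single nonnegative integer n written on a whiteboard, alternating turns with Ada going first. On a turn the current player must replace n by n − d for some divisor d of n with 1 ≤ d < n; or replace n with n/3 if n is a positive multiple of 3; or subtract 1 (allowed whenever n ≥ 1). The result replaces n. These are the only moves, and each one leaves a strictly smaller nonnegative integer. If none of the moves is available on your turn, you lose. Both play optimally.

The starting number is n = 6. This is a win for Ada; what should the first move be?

Label each position W (a win for the player to move) or L (a loss). A position with no legal move is L; any other position is W exactly when some move reaches an L, and L when every move reaches a W.
n=0: no move → L
n=1: can move to 0, which is L ⇒ W
n=2: the only move is to 1(W), a W ⇒ L
n=3: can move to 2, which is L ⇒ W
n=4: can move to 2, which is L ⇒ W
n=5: the only move is to 4(W), a W ⇒ L
n=6: can move to 2, which is L ⇒ W
From 6, the L positions reachable in one move are: 2, 5. Any move reaching one of these is winning.

Move to 2.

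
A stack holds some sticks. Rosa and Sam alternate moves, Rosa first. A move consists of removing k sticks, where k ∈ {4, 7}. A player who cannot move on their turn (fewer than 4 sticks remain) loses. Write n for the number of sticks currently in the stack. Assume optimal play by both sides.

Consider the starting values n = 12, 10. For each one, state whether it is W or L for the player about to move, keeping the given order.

12: L, 10: W

Classify positions by backward induction: terminal positions (no move available) are L. From any other position, the mover wins iff some move reaches an L.
n=0: no move → L
n=1: no move → L
n=2: no move → L
n=3: no move → L
n=4: W (go to 0, an L position)
n=5: W (go to 1, an L position)
n=6: W (go to 2, an L position)
n=7: W (go to 3, an L position)
n=8: W (go to 1, an L position)
n=9: W (go to 2, an L position)
n=10: W (go to 3, an L position)
n=11: L (options 7(W), 4(W) are all W)
n=12: L (options 8(W), 5(W) are all W)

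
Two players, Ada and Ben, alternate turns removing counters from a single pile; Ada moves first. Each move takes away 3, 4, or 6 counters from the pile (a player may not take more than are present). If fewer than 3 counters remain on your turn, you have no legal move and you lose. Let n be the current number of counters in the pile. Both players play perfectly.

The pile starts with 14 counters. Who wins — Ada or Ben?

Work bottom-up. With no move the player to move loses. Otherwise the position is W if at least one move leads to an L position for the opponent, and L if every move leads to a W.
n=0: no move → L
n=1: no move → L
n=2: no move → L
n=3: →0(L), so W
n=4: →1(L), so W
n=5: →2(L), so W
n=6: →2(L), so W
n=7: →1(L), so W
n=8: →2(L), so W
n=9: →6(W), 5(W), 3(W) — all W, so L
n=10: →7(W), 6(W), 4(W) — all W, so L
n=11: →8(W), 7(W), 5(W) — all W, so L
n=12: →9(L), so W
n=13: →10(L), so W
n=14: →11(L), so W
From 14 Ada can remove 3, leaving 11, reaching an L position.

Ada wins.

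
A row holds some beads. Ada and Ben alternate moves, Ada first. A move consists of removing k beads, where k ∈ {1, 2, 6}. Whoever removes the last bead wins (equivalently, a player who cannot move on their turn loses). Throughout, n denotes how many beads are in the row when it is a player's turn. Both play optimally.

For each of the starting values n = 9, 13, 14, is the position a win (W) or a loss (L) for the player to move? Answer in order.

Use the standard recursion: the mover loses at a terminal position; elsewhere, the mover wins exactly when some move hands the opponent an L position.
n=0: no move → L
n=1: W (go to 0, an L position)
n=2: W (go to 0, an L position)
n=3: L (options 2(W), 1(W) are all W)
n=4: W (go to 3, an L position)
n=5: W (go to 3, an L position)
n=6: W (go to 0, an L position)
n=7: L (options 6(W), 5(W), 1(W) are all W)
n=8: W (go to 7, an L position)
n=9: W (go to 7, an L position)
n=10: L (options 9(W), 8(W), 4(W) are all W)
n=11: W (go to 10, an L position)
n=12: W (go to 10, an L position)
n=13: W (go to 7, an L position)
n=14: L (options 13(W), 12(W), 8(W) are all W)

9: W, 13: W, 14: L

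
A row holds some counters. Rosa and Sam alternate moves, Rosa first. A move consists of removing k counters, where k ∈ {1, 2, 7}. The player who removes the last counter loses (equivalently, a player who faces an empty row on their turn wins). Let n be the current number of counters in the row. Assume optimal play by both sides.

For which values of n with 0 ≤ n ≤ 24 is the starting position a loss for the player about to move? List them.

Compute win/loss labels from the base case upward. A position with no move is W. Any other position is W if it can reach an L in one move, else L.
n=0: no move; the opponent has just taken the last counter and therefore loses → W
n=1: only reaches 0(W), which is W → L
n=2: reaches L-position 1 → W
n=3: reaches L-position 1 → W
n=4: only reaches 3(W), 2(W), all W → L
n=5: reaches L-position 4 → W
n=6: reaches L-position 4 → W
n=7: only reaches 6(W), 5(W), 0(W), all W → L
n=8: reaches L-position 7 → W
n=9: reaches L-position 7 → W
n=10: only reaches 9(W), 8(W), 3(W), all W → L
n=11: reaches L-position 10 → W
n=12: reaches L-position 10 → W
n=13: only reaches 12(W), 11(W), 6(W), all W → L
n=14: reaches L-position 13 → W
n=15: reaches L-position 13 → W
n=16: only reaches 15(W), 14(W), 9(W), all W → L
n=17: reaches L-position 16 → W
n=18: reaches L-position 16 → W
n=19: only reaches 18(W), 17(W), 12(W), all W → L
n=20: reaches L-position 19 → W
n=21: reaches L-position 19 → W
n=22: only reaches 21(W), 20(W), 15(W), all W → L
n=23: reaches L-position 22 → W
n=24: reaches L-position 22 → W
The losing starting values of n are exactly the entries labelled L in this table (8 of them).

1, 4, 7, 10, 13, 16, 19, 22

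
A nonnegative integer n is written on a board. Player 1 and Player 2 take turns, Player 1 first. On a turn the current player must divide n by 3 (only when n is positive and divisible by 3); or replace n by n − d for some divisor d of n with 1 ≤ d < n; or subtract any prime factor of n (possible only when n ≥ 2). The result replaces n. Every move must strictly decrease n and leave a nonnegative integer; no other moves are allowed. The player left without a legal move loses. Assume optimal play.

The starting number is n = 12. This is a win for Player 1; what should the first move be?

Move to 4.

Work bottom-up. With no move the player to move loses. Otherwise the position is W if at least one move leads to an L position for the opponent, and L if every move leads to a W.
n=0: no move → L
n=1: no move → L
n=2: can move to 0, which is L ⇒ W
n=3: can move to 0, which is L ⇒ W
n=4: moves to 2(W), 3(W); every one is W ⇒ L
n=5: can move to 0, which is L ⇒ W
n=6: can move to 4, which is L ⇒ W
n=7: can move to 0, which is L ⇒ W
n=8: can move to 4, which is L ⇒ W
n=9: moves to 3(W), 6(W), 8(W); every one is W ⇒ L
n=10: can move to 9, which is L ⇒ W
n=11: can move to 0, which is L ⇒ W
n=12: can move to 4, which is L ⇒ W
From 12, the L positions reachable in one move are: 4, 9. Any move reaching one of these is winning.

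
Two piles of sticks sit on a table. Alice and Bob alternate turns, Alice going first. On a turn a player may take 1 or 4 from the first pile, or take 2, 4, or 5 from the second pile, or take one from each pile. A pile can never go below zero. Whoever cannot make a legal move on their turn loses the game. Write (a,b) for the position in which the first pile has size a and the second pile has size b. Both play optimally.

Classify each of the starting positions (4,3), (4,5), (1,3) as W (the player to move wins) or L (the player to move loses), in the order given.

Use the standard recursion: the mover loses at a terminal position; elsewhere, the mover wins exactly when some move hands the opponent an L position.
No move ever increases a pile, so every position that can arise here has a ≤ 4 and b ≤ 5; it is enough to label the cells with 0 ≤ a ≤ 4 and 0 ≤ b ≤ 5.
Every move lowers a or b (never raises either), so fill the grid row by row in increasing a, and left to right within a row: each cell's successors are then already labelled.
      b=0  b=1  b=2  b=3  b=4  b=5
a=0:    L    L    W    W    W    W
a=1:    W    W    W    L    L    W
a=2:    L    L    W    W    W    W
a=3:    W    W    W    L    L    W
a=4:    W    W    L    W    W    W
Cells with no legal move (terminal, hence L): (0,0), (0,1).
The remaining L cells, each justified by listing all of its moves:
(1,3): moves to (0,3)(W), (1,1)(W), (0,2)(W); every one is W ⇒ L
(1,4): moves to (0,4)(W), (1,2)(W), (1,0)(W), (0,3)(W); every one is W ⇒ L
(2,0): the only move is to (1,0)(W), a W ⇒ L
(2,1): moves to (1,1)(W), (1,0)(W); every one is W ⇒ L
(3,3): moves to (2,3)(W), (3,1)(W), (2,2)(W); every one is W ⇒ L
(3,4): moves to (2,4)(W), (3,2)(W), (3,0)(W), (2,3)(W); every one is W ⇒ L
(4,2): moves to (3,2)(W), (0,2)(W), (4,0)(W), (3,1)(W); every one is W ⇒ L
Every other cell has at least one move into one of the L cells above, so it is W.
(4,3): the move to (3,3) reaches an L cell, so W
(4,5): the move to (3,4) reaches an L cell, so W
(1,3): one of the L cells justified above, so L

(4,3): W, (4,5): W, (1,3): L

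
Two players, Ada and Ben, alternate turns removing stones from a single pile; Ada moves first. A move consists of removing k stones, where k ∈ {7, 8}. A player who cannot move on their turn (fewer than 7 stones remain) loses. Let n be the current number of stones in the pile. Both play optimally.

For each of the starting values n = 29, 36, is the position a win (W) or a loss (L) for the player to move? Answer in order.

29: W, 36: L

Compute win/loss labels from the base case upward. A position with no move is L. Any other position is W if it can reach an L in one move, else L.
n=0: no move → L
n=1: no move → L
n=2: no move → L
n=3: no move → L
n=4: no move → L
n=5: no move → L
n=6: no move → L
n=7: reaches L-position 0 → W
n=8: reaches L-position 1 → W
n=9: reaches L-position 2 → W
n=10: reaches L-position 3 → W
n=11: reaches L-position 4 → W
n=12: reaches L-position 5 → W
n=13: reaches L-position 6 → W
n=14: reaches L-position 6 → W
n=15: only reaches 8(W), 7(W), all W → L
n=16: only reaches 9(W), 8(W), all W → L
n=17: only reaches 10(W), 9(W), all W → L
n=18: only reaches 11(W), 10(W), all W → L
n=19: only reaches 12(W), 11(W), all W → L
n=20: only reaches 13(W), 12(W), all W → L
n=21: only reaches 14(W), 13(W), all W → L
n=22: reaches L-position 15 → W
n=23: reaches L-position 16 → W
n=24: reaches L-position 17 → W
n=25: reaches L-position 18 → W
n=26: reaches L-position 19 → W
n=27: reaches L-position 20 → W
n=28: reaches L-position 21 → W
n=29: reaches L-position 21 → W
n=30: only reaches 23(W), 22(W), all W → L
n=31: only reaches 24(W), 23(W), all W → L
n=32: only reaches 25(W), 24(W), all W → L
n=33: only reaches 26(W), 25(W), all W → L
n=34: only reaches 27(W), 26(W), all W → L
n=35: only reaches 28(W), 27(W), all W → L
n=36: only reaches 29(W), 28(W), all W → L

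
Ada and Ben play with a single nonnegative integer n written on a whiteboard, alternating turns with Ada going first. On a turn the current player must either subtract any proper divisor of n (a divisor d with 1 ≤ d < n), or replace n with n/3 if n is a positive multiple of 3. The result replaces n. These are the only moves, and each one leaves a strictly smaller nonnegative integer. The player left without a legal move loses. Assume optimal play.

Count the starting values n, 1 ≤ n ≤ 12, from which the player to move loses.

5

Work bottom-up. With no move the player to move loses. Otherwise the position is W if at least one move leads to an L position for the opponent, and L if every move leads to a W.
n=0: no move → L
n=1: no move → L
n=2: reaches L-position 1 → W
n=3: reaches L-position 1 → W
n=4: only reaches 2(W), 3(W), all W → L
n=5: reaches L-position 4 → W
n=6: reaches L-position 4 → W
n=7: only reaches 6(W), which is W → L
n=8: reaches L-position 4 → W
n=9: only reaches 3(W), 6(W), 8(W), all W → L
n=10: reaches L-position 9 → W
n=11: only reaches 10(W), which is W → L
n=12: reaches L-position 4 → W
L entries with 1 ≤ n ≤ 12 (n=0 is outside the asked range and is not counted): n = 1, 4, 7, 9, 11; that makes 5.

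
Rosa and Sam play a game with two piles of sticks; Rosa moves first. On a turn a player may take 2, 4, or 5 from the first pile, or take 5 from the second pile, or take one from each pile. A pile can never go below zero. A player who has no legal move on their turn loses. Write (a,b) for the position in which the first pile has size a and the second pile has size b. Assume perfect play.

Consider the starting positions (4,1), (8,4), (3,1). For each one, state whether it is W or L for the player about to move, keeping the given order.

Use the standard recursion: the mover loses at a terminal position; elsewhere, the mover wins exactly when some move hands the opponent an L position.
No move ever increases a pile, so every position that can arise here has a ≤ 8 and b ≤ 4; it is enough to label the cells with 0 ≤ a ≤ 8 and 0 ≤ b ≤ 4.
Every move lowers a or b (never raises either), so fill the grid row by row in increasing a, and left to right within a row: each cell's successors are then already labelled.
      b=0  b=1  b=2  b=3  b=4
a=0:    L    L    L    L    L
a=1:    L    W    W    W    W
a=2:    W    W    W    W    W
a=3:    W    L    L    L    L
a=4:    W    W    W    W    W
a=5:    W    W    W    W    W
a=6:    W    L    L    L    L
a=7:    L    W    W    W    W
a=8:    L    W    W    W    W
Cells with no legal move (terminal, hence L): (0,0), (0,1), (0,2), (0,3), (0,4), (1,0).
The remaining L cells, each justified by listing all of its moves:
(3,1): moves to (1,1)(W), (2,0)(W); every one is W ⇒ L
(3,2): moves to (1,2)(W), (2,1)(W); every one is W ⇒ L
(3,3): moves to (1,3)(W), (2,2)(W); every one is W ⇒ L
(3,4): moves to (1,4)(W), (2,3)(W); every one is W ⇒ L
(6,1): moves to (4,1)(W), (2,1)(W), (1,1)(W), (5,0)(W); every one is W ⇒ L
(6,2): moves to (4,2)(W), (2,2)(W), (1,2)(W), (5,1)(W); every one is W ⇒ L
(6,3): moves to (4,3)(W), (2,3)(W), (1,3)(W), (5,2)(W); every one is W ⇒ L
(6,4): moves to (4,4)(W), (2,4)(W), (1,4)(W), (5,3)(W); every one is W ⇒ L
(7,0): moves to (5,0)(W), (3,0)(W), (2,0)(W); every one is W ⇒ L
(8,0): moves to (6,0)(W), (4,0)(W), (3,0)(W); every one is W ⇒ L
Every other cell has at least one move into one of the L cells above, so it is W.
(4,1): the move to (0,1) reaches an L cell, so W
(8,4): the move to (6,4) reaches an L cell, so W
(3,1): one of the L cells justified above, so L

(4,1): W, (8,4): W, (3,1): L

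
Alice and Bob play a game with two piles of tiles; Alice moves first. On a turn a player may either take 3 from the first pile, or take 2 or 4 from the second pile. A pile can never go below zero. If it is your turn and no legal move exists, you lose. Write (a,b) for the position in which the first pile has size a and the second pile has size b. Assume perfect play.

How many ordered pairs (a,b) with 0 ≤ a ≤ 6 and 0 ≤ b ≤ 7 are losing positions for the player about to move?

Classify positions by backward induction: terminal positions (no move available) are L. From any other position, the mover wins iff some move reaches an L.
Every move lowers a or b (never raises either), so fill the grid row by row in increasing a, and left to right within a row: each cell's successors are then already labelled.
      b=0  b=1  b=2  b=3  b=4  b=5  b=6  b=7
a=0:    L    L    W    W    W    W    L    L
a=1:    L    L    W    W    W    W    L    L
a=2:    L    L    W    W    W    W    L    L
a=3:    W    W    L    L    W    W    W    W
a=4:    W    W    L    L    W    W    W    W
a=5:    W    W    L    L    W    W    W    W
a=6:    L    L    W    W    W    W    L    L
Cells with no legal move (terminal, hence L): (0,0), (0,1), (1,0), (1,1), (2,0), (2,1).
The remaining L cells, each justified by listing all of its moves:
(0,6): L (options (0,4)(W), (0,2)(W) are all W)
(0,7): L (options (0,5)(W), (0,3)(W) are all W)
(1,6): L (options (1,4)(W), (1,2)(W) are all W)
(1,7): L (options (1,5)(W), (1,3)(W) are all W)
(2,6): L (options (2,4)(W), (2,2)(W) are all W)
(2,7): L (options (2,5)(W), (2,3)(W) are all W)
(3,2): L (options (0,2)(W), (3,0)(W) are all W)
(3,3): L (options (0,3)(W), (3,1)(W) are all W)
(4,2): L (options (1,2)(W), (4,0)(W) are all W)
(4,3): L (options (1,3)(W), (4,1)(W) are all W)
(5,2): L (options (2,2)(W), (5,0)(W) are all W)
(5,3): L (options (2,3)(W), (5,1)(W) are all W)
(6,0): L (sole option (3,0)(W) is W)
(6,1): L (sole option (3,1)(W) is W)
(6,6): L (options (3,6)(W), (6,4)(W), (6,2)(W) are all W)
(6,7): L (options (3,7)(W), (6,5)(W), (6,3)(W) are all W)
Every other cell has at least one move into one of the L cells above, so it is W.
L cells per row: a=0: 4, a=1: 4, a=2: 4, a=3: 2, a=4: 2, a=5: 2, a=6: 4; total 22.

22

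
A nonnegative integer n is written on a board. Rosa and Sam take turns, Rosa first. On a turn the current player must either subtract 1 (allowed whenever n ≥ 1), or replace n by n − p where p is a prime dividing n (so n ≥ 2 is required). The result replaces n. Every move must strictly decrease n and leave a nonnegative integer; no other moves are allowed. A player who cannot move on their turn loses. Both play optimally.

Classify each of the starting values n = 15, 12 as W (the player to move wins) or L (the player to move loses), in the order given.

Use the standard recursion: the mover loses at a terminal position; elsewhere, the mover wins exactly when some move hands the opponent an L position.
n=0: no move → L
n=1: reaches L-position 0 → W
n=2: reaches L-position 0 → W
n=3: reaches L-position 0 → W
n=4: only reaches 2(W), 3(W), all W → L
n=5: reaches L-position 0 → W
n=6: reaches L-position 4 → W
n=7: reaches L-position 0 → W
n=8: only reaches 6(W), 7(W), all W → L
n=9: reaches L-position 8 → W
n=10: reaches L-position 8 → W
n=11: reaches L-position 0 → W
n=12: only reaches 9(W), 10(W), 11(W), all W → L
n=13: reaches L-position 0 → W
n=14: reaches L-position 12 → W
n=15: reaches L-position 12 → W

15: W, 12: L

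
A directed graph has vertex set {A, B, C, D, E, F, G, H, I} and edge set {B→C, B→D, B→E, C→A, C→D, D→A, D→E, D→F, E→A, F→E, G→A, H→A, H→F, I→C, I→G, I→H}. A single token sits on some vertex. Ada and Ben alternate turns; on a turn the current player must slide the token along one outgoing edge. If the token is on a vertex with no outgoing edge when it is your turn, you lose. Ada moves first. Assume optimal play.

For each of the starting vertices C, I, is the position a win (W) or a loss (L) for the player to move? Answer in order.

C: W, I: L

Positions with no move are L. A position that does have a move is losing for the player to move precisely when every available move leads to a winning position for the opponent. Fill in the labels:
Every edge goes from a vertex to one that appears earlier in the order A, E, G, F, D, C, B, H, I, so processing vertices in that order labels each vertex after all of its successors.
A: no outgoing edge → L
E: W (go to A, an L position)
G: W (go to A, an L position)
F: L (sole option E(W) is W)
D: W (go to F, an L position)
C: W (go to A, an L position)
B: L (options C(W), D(W), E(W) are all W)
H: W (go to F, an L position)
I: L (options H(W), C(W), G(W) are all W)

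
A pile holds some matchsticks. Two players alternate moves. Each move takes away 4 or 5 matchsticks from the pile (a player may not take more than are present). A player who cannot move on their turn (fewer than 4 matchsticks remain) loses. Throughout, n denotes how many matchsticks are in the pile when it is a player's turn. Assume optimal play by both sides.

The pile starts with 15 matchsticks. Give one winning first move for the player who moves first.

Remove 4, leaving 11.

Build the W/L table. Terminal = L. A non-terminal position is W if it has a move to some L; otherwise it is L.
n=0: no move → L
n=1: no move → L
n=2: no move → L
n=3: no move → L
n=4: reaches L-position 0 → W
n=5: reaches L-position 1 → W
n=6: reaches L-position 2 → W
n=7: reaches L-position 3 → W
n=8: reaches L-position 3 → W
n=9: only reaches 5(W), 4(W), all W → L
n=10: only reaches 6(W), 5(W), all W → L
n=11: only reaches 7(W), 6(W), all W → L
n=12: only reaches 8(W), 7(W), all W → L
n=13: reaches L-position 9 → W
n=14: reaches L-position 10 → W
n=15: reaches L-position 11 → W
From 15, the L positions reachable in one move are: 11, 10. Any move reaching one of these is winning.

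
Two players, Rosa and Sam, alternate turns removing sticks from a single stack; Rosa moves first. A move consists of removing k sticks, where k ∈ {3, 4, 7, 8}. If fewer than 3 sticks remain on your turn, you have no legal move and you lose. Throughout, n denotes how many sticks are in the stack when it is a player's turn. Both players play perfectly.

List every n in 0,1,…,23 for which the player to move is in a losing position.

0, 1, 2, 11, 12, 13, 22, 23

Build the W/L table. Terminal = L. A non-terminal position is W if it has a move to some L; otherwise it is L.
n=0: no move → L
n=1: no move → L
n=2: no move → L
n=3: W (go to 0, an L position)
n=4: W (go to 1, an L position)
n=5: W (go to 2, an L position)
n=6: W (go to 2, an L position)
n=7: W (go to 0, an L position)
n=8: W (go to 1, an L position)
n=9: W (go to 2, an L position)
n=10: W (go to 2, an L position)
n=11: L (options 8(W), 7(W), 4(W), 3(W) are all W)
n=12: L (options 9(W), 8(W), 5(W), 4(W) are all W)
n=13: L (options 10(W), 9(W), 6(W), 5(W) are all W)
n=14: W (go to 11, an L position)
n=15: W (go to 12, an L position)
n=16: W (go to 13, an L position)
n=17: W (go to 13, an L position)
n=18: W (go to 11, an L position)
n=19: W (go to 12, an L position)
n=20: W (go to 13, an L position)
n=21: W (go to 13, an L position)
n=22: L (options 19(W), 18(W), 15(W), 14(W) are all W)
n=23: L (options 20(W), 19(W), 16(W), 15(W) are all W)
Reading off the rows marked L gives the requested list; there are 8 such values of n.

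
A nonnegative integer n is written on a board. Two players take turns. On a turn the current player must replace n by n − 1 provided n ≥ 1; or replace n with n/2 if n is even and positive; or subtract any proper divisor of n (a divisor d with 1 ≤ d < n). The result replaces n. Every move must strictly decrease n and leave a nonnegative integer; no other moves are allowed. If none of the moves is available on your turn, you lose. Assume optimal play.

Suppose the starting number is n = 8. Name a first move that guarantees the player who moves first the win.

Move to 7.

Label each position W (a win for the player to move) or L (a loss). A position with no legal move is L; any other position is W exactly when some move reaches an L, and L when every move reaches a W.
n=0: no move → L
n=1: W (go to 0, an L position)
n=2: L (sole option 1(W) is W)
n=3: W (go to 2, an L position)
n=4: W (go to 2, an L position)
n=5: L (sole option 4(W) is W)
n=6: W (go to 5, an L position)
n=7: L (sole option 6(W) is W)
n=8: W (go to 7, an L position)
From 8, the L positions reachable in one move are: 7.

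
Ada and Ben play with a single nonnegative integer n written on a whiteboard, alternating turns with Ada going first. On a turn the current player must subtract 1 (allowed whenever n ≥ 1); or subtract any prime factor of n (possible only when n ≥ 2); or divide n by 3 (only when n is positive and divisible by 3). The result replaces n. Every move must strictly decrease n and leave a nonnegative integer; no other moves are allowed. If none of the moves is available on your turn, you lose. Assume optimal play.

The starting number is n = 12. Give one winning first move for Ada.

Move to 4.

Work bottom-up. With no move the player to move loses. Otherwise the position is W if at least one move leads to an L position for the opponent, and L if every move leads to a W.
n=0: no move → L
n=1: →0(L), so W
n=2: →0(L), so W
n=3: →0(L), so W
n=4: →2(W), 3(W) — all W, so L
n=5: →0(L), so W
n=6: →4(L), so W
n=7: →0(L), so W
n=8: →6(W), 7(W) — all W, so L
n=9: →8(L), so W
n=10: →8(L), so W
n=11: →0(L), so W
n=12: →4(L), so W
From 12, the L positions reachable in one move are: 4.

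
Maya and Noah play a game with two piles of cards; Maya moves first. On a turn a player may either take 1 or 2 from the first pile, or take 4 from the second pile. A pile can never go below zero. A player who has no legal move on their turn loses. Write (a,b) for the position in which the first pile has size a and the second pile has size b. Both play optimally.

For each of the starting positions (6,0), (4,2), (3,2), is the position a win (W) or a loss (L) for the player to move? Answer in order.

Classify positions by backward induction: terminal positions (no move available) are L. From any other position, the mover wins iff some move reaches an L.
No move ever increases a pile, so every position that can arise here has a ≤ 6 and b ≤ 2; it is enough to label the cells with 0 ≤ a ≤ 6 and 0 ≤ b ≤ 2.
Every move lowers a or b (never raises either), so fill the grid row by row in increasing a, and left to right within a row: each cell's successors are then already labelled.
      b=0  b=1  b=2
a=0:    L    L    L
a=1:    W    W    W
a=2:    W    W    W
a=3:    L    L    L
a=4:    W    W    W
a=5:    W    W    W
a=6:    L    L    L
Cells with no legal move (terminal, hence L): (0,0), (0,1), (0,2).
The remaining L cells, each justified by listing all of its moves:
(3,0): moves to (2,0)(W), (1,0)(W); every one is W ⇒ L
(3,1): moves to (2,1)(W), (1,1)(W); every one is W ⇒ L
(3,2): moves to (2,2)(W), (1,2)(W); every one is W ⇒ L
(6,0): moves to (5,0)(W), (4,0)(W); every one is W ⇒ L
(6,1): moves to (5,1)(W), (4,1)(W); every one is W ⇒ L
(6,2): moves to (5,2)(W), (4,2)(W); every one is W ⇒ L
Every other cell has at least one move into one of the L cells above, so it is W.
(6,0): one of the L cells justified above, so L
(4,2): the move to (3,2) reaches an L cell, so W
(3,2): one of the L cells justified above, so L

(6,0): L, (4,2): W, (3,2): L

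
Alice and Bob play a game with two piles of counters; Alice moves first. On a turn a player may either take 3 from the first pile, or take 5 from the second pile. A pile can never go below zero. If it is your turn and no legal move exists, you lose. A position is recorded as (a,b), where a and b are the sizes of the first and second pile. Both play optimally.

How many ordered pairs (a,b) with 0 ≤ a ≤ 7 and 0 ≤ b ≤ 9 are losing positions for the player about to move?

40

Classify positions by backward induction: terminal positions (no move available) are L. From any other position, the mover wins iff some move reaches an L.
Every move lowers a or b (never raises either), so fill the grid row by row in increasing a, and left to right within a row: each cell's successors are then already labelled.
      b=0  b=1  b=2  b=3  b=4  b=5  b=6  b=7  b=8  b=9
a=0:    L    L    L    L    L    W    W    W    W    W
a=1:    L    L    L    L    L    W    W    W    W    W
a=2:    L    L    L    L    L    W    W    W    W    W
a=3:    W    W    W    W    W    L    L    L    L    L
a=4:    W    W    W    W    W    L    L    L    L    L
a=5:    W    W    W    W    W    L    L    L    L    L
a=6:    L    L    L    L    L    W    W    W    W    W
a=7:    L    L    L    L    L    W    W    W    W    W
Cells with no legal move (terminal, hence L): (0,0), (0,1), (0,2), (0,3), (0,4), (1,0), (1,1), (1,2), (1,3), (1,4), (2,0), (2,1), (2,2), (2,3), (2,4).
The remaining L cells, each justified by listing all of its moves:
(3,5): moves to (0,5)(W), (3,0)(W); every one is W ⇒ L
(3,6): moves to (0,6)(W), (3,1)(W); every one is W ⇒ L
(3,7): moves to (0,7)(W), (3,2)(W); every one is W ⇒ L
(3,8): moves to (0,8)(W), (3,3)(W); every one is W ⇒ L
(3,9): moves to (0,9)(W), (3,4)(W); every one is W ⇒ L
(4,5): moves to (1,5)(W), (4,0)(W); every one is W ⇒ L
(4,6): moves to (1,6)(W), (4,1)(W); every one is W ⇒ L
(4,7): moves to (1,7)(W), (4,2)(W); every one is W ⇒ L
(4,8): moves to (1,8)(W), (4,3)(W); every one is W ⇒ L
(4,9): moves to (1,9)(W), (4,4)(W); every one is W ⇒ L
(5,5): moves to (2,5)(W), (5,0)(W); every one is W ⇒ L
(5,6): moves to (2,6)(W), (5,1)(W); every one is W ⇒ L
(5,7): moves to (2,7)(W), (5,2)(W); every one is W ⇒ L
(5,8): moves to (2,8)(W), (5,3)(W); every one is W ⇒ L
(5,9): moves to (2,9)(W), (5,4)(W); every one is W ⇒ L
(6,0): the only move is to (3,0)(W), a W ⇒ L
(6,1): the only move is to (3,1)(W), a W ⇒ L
(6,2): the only move is to (3,2)(W), a W ⇒ L
(6,3): the only move is to (3,3)(W), a W ⇒ L
(6,4): the only move is to (3,4)(W), a W ⇒ L
(7,0): the only move is to (4,0)(W), a W ⇒ L
(7,1): the only move is to (4,1)(W), a W ⇒ L
(7,2): the only move is to (4,2)(W), a W ⇒ L
(7,3): the only move is to (4,3)(W), a W ⇒ L
(7,4): the only move is to (4,4)(W), a W ⇒ L
Every other cell has at least one move into one of the L cells above, so it is W.
L cells per row: a=0: 5, a=1: 5, a=2: 5, a=3: 5, a=4: 5, a=5: 5, a=6: 5, a=7: 5; total 40.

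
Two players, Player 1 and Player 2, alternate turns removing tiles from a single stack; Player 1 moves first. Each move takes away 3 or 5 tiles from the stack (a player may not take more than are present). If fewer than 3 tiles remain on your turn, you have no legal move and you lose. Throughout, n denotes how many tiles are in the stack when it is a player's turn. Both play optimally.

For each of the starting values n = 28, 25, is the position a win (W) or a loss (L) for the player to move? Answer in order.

28: W, 25: L

Build the W/L table. Terminal = L. A non-terminal position is W if it has a move to some L; otherwise it is L.
n=0: no move → L
n=1: no move → L
n=2: no move → L
n=3: →0(L), so W
n=4: →1(L), so W
n=5: →2(L), so W
n=6: →1(L), so W
n=7: →2(L), so W
n=8: →5(W), 3(W) — all W, so L
n=9: →6(W), 4(W) — all W, so L
n=10: →7(W), 5(W) — all W, so L
n=11: →8(L), so W
n=12: →9(L), so W
n=13: →10(L), so W
n=14: →9(L), so W
n=15: →10(L), so W
n=16: →13(W), 11(W) — all W, so L
n=17: →14(W), 12(W) — all W, so L
n=18: →15(W), 13(W) — all W, so L
n=19: →16(L), so W
n=20: →17(L), so W
n=21: →18(L), so W
n=22: →17(L), so W
n=23: →18(L), so W
n=24: →21(W), 19(W) — all W, so L
n=25: →22(W), 20(W) — all W, so L
n=26: →23(W), 21(W) — all W, so L
n=27: →24(L), so W
n=28: →25(L), so W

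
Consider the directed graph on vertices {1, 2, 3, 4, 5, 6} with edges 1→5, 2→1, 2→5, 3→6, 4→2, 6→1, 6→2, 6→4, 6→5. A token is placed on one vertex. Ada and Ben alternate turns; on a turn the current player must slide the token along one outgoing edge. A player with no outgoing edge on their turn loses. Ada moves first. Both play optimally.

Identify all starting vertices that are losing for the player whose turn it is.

Build the W/L table. Terminal = L. A non-terminal position is W if it has a move to some L; otherwise it is L.
Every edge goes from a vertex to one that appears earlier in the order 5, 1, 2, 4, 6, 3, so processing vertices in that order labels each vertex after all of its successors.
5: no outgoing edge → L
1: reaches L-position 5 → W
2: reaches L-position 5 → W
4: only reaches 2(W), which is W → L
6: reaches L-position 4 → W
3: only reaches 6(W), which is W → L
The losing starting vertices are exactly the entries labelled L in this table (3 of them).

3, 4, 5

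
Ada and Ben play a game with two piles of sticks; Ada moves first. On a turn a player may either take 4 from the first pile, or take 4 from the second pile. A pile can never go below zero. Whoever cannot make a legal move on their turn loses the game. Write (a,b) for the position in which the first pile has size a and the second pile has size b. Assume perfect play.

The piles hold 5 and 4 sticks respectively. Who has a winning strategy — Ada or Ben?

Ben wins.

Build the W/L table. Terminal = L. A non-terminal position is W if it has a move to some L; otherwise it is L.
No move ever increases a pile, so every position that can arise here has a ≤ 5 and b ≤ 4; it is enough to label the cells with 0 ≤ a ≤ 5 and 0 ≤ b ≤ 4.
Every move lowers a or b (never raises either), so fill the grid row by row in increasing a, and left to right within a row: each cell's successors are then already labelled.
      b=0  b=1  b=2  b=3  b=4
a=0:    L    L    L    L    W
a=1:    L    L    L    L    W
a=2:    L    L    L    L    W
a=3:    L    L    L    L    W
a=4:    W    W    W    W    L
a=5:    W    W    W    W    L
Cells with no legal move (terminal, hence L): (0,0), (0,1), (0,2), (0,3), (1,0), (1,1), (1,2), (1,3), (2,0), (2,1), (2,2), (2,3), (3,0), (3,1), (3,2), (3,3).
The remaining L cells, each justified by listing all of its moves:
(4,4): moves to (0,4)(W), (4,0)(W); every one is W ⇒ L
(5,4): moves to (1,4)(W), (5,0)(W); every one is W ⇒ L
Every other cell has at least one move into one of the L cells above, so it is W.
Every move from (5,4) reaches a W position, so the mover loses.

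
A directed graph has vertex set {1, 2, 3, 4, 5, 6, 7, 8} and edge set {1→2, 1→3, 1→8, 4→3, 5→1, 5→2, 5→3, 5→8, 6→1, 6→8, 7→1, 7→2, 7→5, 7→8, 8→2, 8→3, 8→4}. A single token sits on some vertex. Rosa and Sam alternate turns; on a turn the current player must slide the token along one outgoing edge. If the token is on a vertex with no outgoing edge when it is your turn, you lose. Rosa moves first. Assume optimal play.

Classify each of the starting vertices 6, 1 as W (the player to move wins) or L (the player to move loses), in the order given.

6: L, 1: W

Compute win/loss labels from the base case upward. A position with no move is L. Any other position is W if it can reach an L in one move, else L.
Every edge goes from a vertex to one that appears earlier in the order 3, 2, 4, 8, 1, 6, 5, 7, so processing vertices in that order labels each vertex after all of its successors.
3: no outgoing edge → L
2: no outgoing edge → L
4: reaches L-position 3 → W
8: reaches L-position 2 → W
1: reaches L-position 2 → W
6: only reaches 1(W), 8(W), all W → L
5: reaches L-position 2 → W
7: reaches L-position 2 → W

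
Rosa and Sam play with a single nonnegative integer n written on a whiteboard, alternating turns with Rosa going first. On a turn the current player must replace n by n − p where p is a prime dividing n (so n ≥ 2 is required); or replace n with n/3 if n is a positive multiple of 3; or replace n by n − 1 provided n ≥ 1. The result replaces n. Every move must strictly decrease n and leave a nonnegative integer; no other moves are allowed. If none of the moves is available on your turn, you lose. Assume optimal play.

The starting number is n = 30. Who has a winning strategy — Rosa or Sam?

Compute win/loss labels from the base case upward. A position with no move is L. Any other position is W if it can reach an L in one move, else L.
n=0: no move → L
n=1: →0(L), so W
n=2: →0(L), so W
n=3: →0(L), so W
n=4: →2(W), 3(W) — all W, so L
n=5: →0(L), so W
n=6: →4(L), so W
n=7: →0(L), so W
n=8: →6(W), 7(W) — all W, so L
n=9: →8(L), so W
n=10: →8(L), so W
n=11: →0(L), so W
n=12: →4(L), so W
n=13: →0(L), so W
n=14: →7(W), 12(W), 13(W) — all W, so L
n=15: →14(L), so W
n=16: →14(L), so W
n=17: →0(L), so W
n=18: →6(W), 15(W), 16(W), 17(W) — all W, so L
n=19: →0(L), so W
n=20: →18(L), so W
n=21: →14(L), so W
n=22: →11(W), 20(W), 21(W) — all W, so L
n=23: →0(L), so W
n=24: →8(L), so W
n=25: →20(W), 24(W) — all W, so L
n=26: →25(L), so W
n=27: →9(W), 24(W), 26(W) — all W, so L
n=28: →27(L), so W
n=29: →0(L), so W
n=30: →25(L), so W
From 30 Rosa can move to 25, reaching an L position.

Rosa wins.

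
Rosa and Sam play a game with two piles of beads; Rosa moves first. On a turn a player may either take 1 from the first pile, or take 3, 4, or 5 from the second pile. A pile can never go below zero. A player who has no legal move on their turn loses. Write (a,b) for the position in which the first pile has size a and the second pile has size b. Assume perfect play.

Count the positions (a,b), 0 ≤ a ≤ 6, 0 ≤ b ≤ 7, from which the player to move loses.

Positions with no move are L. A position that does have a move is losing for the player to move precisely when every available move leads to a winning position for the opponent. Fill in the labels:
Every move lowers a or b (never raises either), so fill the grid row by row in increasing a, and left to right within a row: each cell's successors are then already labelled.
      b=0  b=1  b=2  b=3  b=4  b=5  b=6  b=7
a=0:    L    L    L    W    W    W    W    W
a=1:    W    W    W    L    L    L    W    W
a=2:    L    L    L    W    W    W    W    W
a=3:    W    W    W    L    L    L    W    W
a=4:    L    L    L    W    W    W    W    W
a=5:    W    W    W    L    L    L    W    W
a=6:    L    L    L    W    W    W    W    W
Cells with no legal move (terminal, hence L): (0,0), (0,1), (0,2).
The remaining L cells, each justified by listing all of its moves:
(1,3): L (options (0,3)(W), (1,0)(W) are all W)
(1,4): L (options (0,4)(W), (1,1)(W), (1,0)(W) are all W)
(1,5): L (options (0,5)(W), (1,2)(W), (1,1)(W), (1,0)(W) are all W)
(2,0): L (sole option (1,0)(W) is W)
(2,1): L (sole option (1,1)(W) is W)
(2,2): L (sole option (1,2)(W) is W)
(3,3): L (options (2,3)(W), (3,0)(W) are all W)
(3,4): L (options (2,4)(W), (3,1)(W), (3,0)(W) are all W)
(3,5): L (options (2,5)(W), (3,2)(W), (3,1)(W), (3,0)(W) are all W)
(4,0): L (sole option (3,0)(W) is W)
(4,1): L (sole option (3,1)(W) is W)
(4,2): L (sole option (3,2)(W) is W)
(5,3): L (options (4,3)(W), (5,0)(W) are all W)
(5,4): L (options (4,4)(W), (5,1)(W), (5,0)(W) are all W)
(5,5): L (options (4,5)(W), (5,2)(W), (5,1)(W), (5,0)(W) are all W)
(6,0): L (sole option (5,0)(W) is W)
(6,1): L (sole option (5,1)(W) is W)
(6,2): L (sole option (5,2)(W) is W)
Every other cell has at least one move into one of the L cells above, so it is W.
L cells per row: a=0: 3, a=1: 3, a=2: 3, a=3: 3, a=4: 3, a=5: 3, a=6: 3; total 21.

21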